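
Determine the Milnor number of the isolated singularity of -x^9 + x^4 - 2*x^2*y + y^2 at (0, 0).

8

The Hessian of f at 0 has rank 1. Corank 1: A-series; mu = 8 gives A_8.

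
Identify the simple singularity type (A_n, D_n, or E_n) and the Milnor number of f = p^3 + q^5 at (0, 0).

The Hessian of f at 0 has rank 0. Corank 2; j^3 = p^3 is a perfect cube, so E-series; the 5-jet and mu = 8 give E_8.

Type E_{8}, Milnor number mu = 8.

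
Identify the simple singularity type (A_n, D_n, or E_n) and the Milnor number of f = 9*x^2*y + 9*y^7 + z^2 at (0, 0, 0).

Type D8, Milnor number mu = 8.

The Hessian of f at 0 is [[0, 0, 0], [0, 0, 0], [0, 0, 2]] with rank 1, so corank 2. A Groebner basis of the Jacobian ideal J(f) in C{x,y,z} is {x^2/7 + y^6, x^3, x*y, z}; counting standard monomials gives mu = 8. Corank 2; j^3 = 9*x^2*y has shape L^2 M (L != M), so D-series; mu = 8 gives D_8.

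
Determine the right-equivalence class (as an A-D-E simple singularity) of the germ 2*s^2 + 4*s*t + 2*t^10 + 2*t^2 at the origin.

The Hessian of f at 0 has rank 1. Corank 1: A-series; mu = 9 gives A_9.

A9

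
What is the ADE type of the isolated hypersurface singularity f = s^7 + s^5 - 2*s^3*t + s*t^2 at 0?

The Hessian of f at 0 has rank 0. Corank 2; j^3 = s*t^2 has shape L^2 M (L != M), so D-series; mu = 8 gives D_8.

D8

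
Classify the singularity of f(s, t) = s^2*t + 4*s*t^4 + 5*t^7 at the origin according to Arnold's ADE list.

D_8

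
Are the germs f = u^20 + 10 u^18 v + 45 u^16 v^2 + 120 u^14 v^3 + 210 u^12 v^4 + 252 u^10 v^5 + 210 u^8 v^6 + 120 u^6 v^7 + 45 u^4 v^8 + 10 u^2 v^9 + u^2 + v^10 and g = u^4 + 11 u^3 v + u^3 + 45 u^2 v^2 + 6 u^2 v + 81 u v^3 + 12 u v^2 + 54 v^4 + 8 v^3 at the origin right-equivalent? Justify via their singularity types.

The Hessian of f at 0 is [[2, 0], [0, 0]] with rank 1, so corank 1. A Groebner basis of the Jacobian ideal J(f) in C{u,v} is {v^9, u}; counting standard monomials gives mu = 9. Corank 1: A-series; mu = 9 gives A_9. The Hessian of g at 0 is [[0, 0], [0, 0]] with rank 0, so corank 2. A Groebner basis of the Jacobian ideal J(g) in C{u,v} is {3*u^2 + 12*u*v + v^4 + v^3 + 12*v^2, u^3 + 30*u^2 + 120*u*v + 18*v^3 + 120*v^2, u^2*v - 9*u^2 - 36*u*v - 7*v^3 - 36*v^2, 2*u^2 + u*v^2 + 8*u*v + 8*v^3/3 + 8*v^2}; counting standard monomials gives mu = 7. Corank 2; j^3 = (u + 2*v)^3 is a perfect cube, so E-series; the 4-jet and mu = 7 give E_7. f is A_9 but g is E_7, hence not right-equivalent.

No.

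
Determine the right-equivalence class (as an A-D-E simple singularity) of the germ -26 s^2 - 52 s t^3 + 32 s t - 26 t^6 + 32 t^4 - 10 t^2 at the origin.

A1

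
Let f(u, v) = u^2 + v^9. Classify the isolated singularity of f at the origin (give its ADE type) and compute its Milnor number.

Type A_8, Milnor number mu = 8.

The Hessian of f at 0 has rank 1. Corank 1: A-series; mu = 8 gives A_8.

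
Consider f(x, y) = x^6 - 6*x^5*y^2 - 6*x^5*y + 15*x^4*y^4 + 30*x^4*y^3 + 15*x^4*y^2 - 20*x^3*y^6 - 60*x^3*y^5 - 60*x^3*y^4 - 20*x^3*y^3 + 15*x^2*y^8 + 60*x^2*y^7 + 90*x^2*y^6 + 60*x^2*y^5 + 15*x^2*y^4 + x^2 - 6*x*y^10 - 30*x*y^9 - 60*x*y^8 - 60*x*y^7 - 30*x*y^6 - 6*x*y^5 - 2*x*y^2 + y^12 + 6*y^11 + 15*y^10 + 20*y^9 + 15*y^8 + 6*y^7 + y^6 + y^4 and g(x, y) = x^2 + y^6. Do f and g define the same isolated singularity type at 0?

Yes.

The Hessian of f at 0 has rank 1. Corank 1: A-series; mu = 5 gives A_5. The Hessian of g at 0 has rank 1. Corank 1: A-series; mu = 5 gives A_5. Both have type A_5, hence right-equivalent.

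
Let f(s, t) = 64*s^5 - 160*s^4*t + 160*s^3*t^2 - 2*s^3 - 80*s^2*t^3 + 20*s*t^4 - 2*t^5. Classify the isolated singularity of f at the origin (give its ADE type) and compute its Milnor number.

The Hessian of f at 0 is [[0, 0], [0, 0]] with rank 0, so corank 2. A Groebner basis of the Jacobian ideal J(f) in C{s,t} is {t^5, s*t^3 - t^4/8, s^2}; counting standard monomials gives mu = 8. Corank 2; j^3 = -2*s^3 is a perfect cube, so E-series; the 5-jet and mu = 8 give E_8.

Type E8, Milnor number mu = 8.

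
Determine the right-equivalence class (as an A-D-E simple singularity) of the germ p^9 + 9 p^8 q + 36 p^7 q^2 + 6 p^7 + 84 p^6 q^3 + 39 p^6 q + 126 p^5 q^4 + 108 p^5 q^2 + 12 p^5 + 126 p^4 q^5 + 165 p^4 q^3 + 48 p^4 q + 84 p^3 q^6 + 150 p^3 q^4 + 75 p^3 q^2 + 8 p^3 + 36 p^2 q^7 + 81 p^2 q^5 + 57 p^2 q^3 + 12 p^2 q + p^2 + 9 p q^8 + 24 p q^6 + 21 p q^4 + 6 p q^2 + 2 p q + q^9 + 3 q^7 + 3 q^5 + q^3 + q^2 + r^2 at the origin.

A2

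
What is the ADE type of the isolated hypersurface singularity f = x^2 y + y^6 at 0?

The Hessian of f at 0 has rank 0. Corank 2; j^3 = x^2*y has shape L^2 M (L != M), so D-series; mu = 7 gives D_7.

D_{7}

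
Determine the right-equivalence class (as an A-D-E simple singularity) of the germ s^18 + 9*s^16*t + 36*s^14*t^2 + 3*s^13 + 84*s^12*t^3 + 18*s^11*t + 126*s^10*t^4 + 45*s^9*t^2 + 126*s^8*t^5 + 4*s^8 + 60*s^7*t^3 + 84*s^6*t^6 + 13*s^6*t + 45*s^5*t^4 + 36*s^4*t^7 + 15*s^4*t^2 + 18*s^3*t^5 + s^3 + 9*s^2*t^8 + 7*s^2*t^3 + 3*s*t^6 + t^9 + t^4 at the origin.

The Hessian of f at 0 has rank 0. Corank 2; j^3 = s^3 is a perfect cube, so E-series; the 4-jet and mu = 6 give E_6.

E_6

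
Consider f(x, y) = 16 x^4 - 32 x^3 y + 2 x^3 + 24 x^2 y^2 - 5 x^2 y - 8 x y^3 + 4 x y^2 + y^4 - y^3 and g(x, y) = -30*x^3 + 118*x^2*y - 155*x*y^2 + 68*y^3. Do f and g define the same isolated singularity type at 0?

The Hessian of f at 0 is [[0, 0], [0, 0]] with rank 0, so corank 2. A Groebner basis of the Jacobian ideal J(f) in C{x,y} is {x*y^2 - x*y/8 + y^2/8, -x*y/8 + y^3 + y^2/8, x^2 - 3*x*y/2 + y^2/2}; counting standard monomials gives mu = 5. Corank 2; j^3 = (x - y)^2*(2*x - y) has shape L^2 M (L != M), so D-series; mu = 5 gives D_5. The Hessian of g at 0 is [[0, 0], [0, 0]] with rank 0, so corank 2. A Groebner basis of the Jacobian ideal J(g) in C{x,y} is {y^3, x^2 - 47*y^2/26, x*y - 35*y^2/26}; counting standard monomials gives mu = 4. Corank 2; j^3 = -(3*x - 4*y)*(10*x^2 - 26*x*y + 17*y^2) splits into three distinct lines over C (the quadratic factor has nonzero discriminant), so D_4. f is D_5 but g is D_4, hence not right-equivalent.

No.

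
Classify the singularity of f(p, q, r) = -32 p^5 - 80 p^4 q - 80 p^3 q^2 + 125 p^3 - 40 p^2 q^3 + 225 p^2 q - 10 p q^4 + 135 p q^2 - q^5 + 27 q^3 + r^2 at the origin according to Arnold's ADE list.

The Hessian of f at 0 has rank 1. Corank 2; j^3 = (5*p + 3*q)^3 is a perfect cube, so E-series; the 5-jet and mu = 8 give E_8.

E8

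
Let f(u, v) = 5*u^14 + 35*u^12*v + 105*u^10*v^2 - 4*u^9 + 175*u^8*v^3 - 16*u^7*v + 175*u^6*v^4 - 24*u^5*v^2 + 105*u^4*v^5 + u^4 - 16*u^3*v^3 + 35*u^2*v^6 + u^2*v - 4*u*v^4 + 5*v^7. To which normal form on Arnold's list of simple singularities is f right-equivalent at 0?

D_{8}

The Hessian of f at 0 has rank 0. Corank 2; j^3 = u^2*v has shape L^2 M (L != M), so D-series; mu = 8 gives D_8.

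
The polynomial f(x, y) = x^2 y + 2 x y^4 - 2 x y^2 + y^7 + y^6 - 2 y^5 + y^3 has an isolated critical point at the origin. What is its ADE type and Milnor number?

The Hessian of f at 0 is [[0, 0], [0, 0]] with rank 0, so corank 2. A Groebner basis of the Jacobian ideal J(f) in C{x,y} is {x*y + y^4 - y^2, x^3 - x^2/2 + x*y - y^3 - y^2/2, x^2*y - x^2/3 + 2*x*y/3 - y^3 - y^2/3, -x^2/6 + x*y^2 + x*y/3 - y^3 - y^2/6}; counting standard monomials gives mu = 7. Corank 2; j^3 = y*(x - y)^2 has shape L^2 M (L != M), so D-series; mu = 7 gives D_7.

Type D_{7}, Milnor number mu = 7.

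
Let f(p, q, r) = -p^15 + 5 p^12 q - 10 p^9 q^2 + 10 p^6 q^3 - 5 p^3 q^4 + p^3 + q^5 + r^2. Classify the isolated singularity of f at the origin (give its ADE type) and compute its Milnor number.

Type E_{8}, Milnor number mu = 8.

The Hessian of f at 0 has rank 1. Corank 2; j^3 = p^3 is a perfect cube, so E-series; the 5-jet and mu = 8 give E_8.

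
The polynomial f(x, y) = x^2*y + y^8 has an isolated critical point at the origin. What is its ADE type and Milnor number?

The Hessian of f at 0 has rank 0. Corank 2; j^3 = x^2*y has shape L^2 M (L != M), so D-series; mu = 9 gives D_9.

Type D_{9}, Milnor number mu = 9.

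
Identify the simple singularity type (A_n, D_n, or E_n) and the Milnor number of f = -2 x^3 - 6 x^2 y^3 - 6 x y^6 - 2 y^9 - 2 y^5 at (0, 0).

The Hessian of f at 0 is [[0, 0], [0, 0]] with rank 0, so corank 2. A Groebner basis of the Jacobian ideal J(f) in C{x,y} is {x^2/2 + x*y^3, y^4, x^3, x^2*y}; counting standard monomials gives mu = 8. Corank 2; j^3 = -2*x^3 is a perfect cube, so E-series; the 5-jet and mu = 8 give E_8.

Type E_{8}, Milnor number mu = 8.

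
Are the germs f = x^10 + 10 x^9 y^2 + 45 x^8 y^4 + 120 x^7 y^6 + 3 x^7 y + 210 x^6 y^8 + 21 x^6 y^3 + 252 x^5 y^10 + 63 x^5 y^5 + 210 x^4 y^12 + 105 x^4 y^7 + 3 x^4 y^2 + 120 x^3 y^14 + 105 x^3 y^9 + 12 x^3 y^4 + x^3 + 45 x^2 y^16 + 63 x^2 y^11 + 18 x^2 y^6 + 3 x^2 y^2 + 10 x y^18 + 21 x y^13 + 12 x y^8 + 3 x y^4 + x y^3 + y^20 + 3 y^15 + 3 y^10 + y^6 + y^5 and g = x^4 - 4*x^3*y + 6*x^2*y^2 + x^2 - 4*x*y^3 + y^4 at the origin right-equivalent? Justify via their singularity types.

The Hessian of f at 0 has rank 0. Corank 2; j^3 = x^3 is a perfect cube, so E-series; the 4-jet and mu = 7 give E_7. The Hessian of g at 0 has rank 1. Corank 1: A-series; mu = 3 gives A_3. f is E_7 but g is A_3, hence not right-equivalent.

No.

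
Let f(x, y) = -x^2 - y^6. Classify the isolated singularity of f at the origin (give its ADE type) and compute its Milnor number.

Type A_{5}, Milnor number mu = 5.

The Hessian of f at 0 is [[-2, 0], [0, 0]] with rank 1, so corank 1. A Groebner basis of the Jacobian ideal J(f) in C{x,y} is {y^5, x}; counting standard monomials gives mu = 5. Corank 1: A-series; mu = 5 gives A_5.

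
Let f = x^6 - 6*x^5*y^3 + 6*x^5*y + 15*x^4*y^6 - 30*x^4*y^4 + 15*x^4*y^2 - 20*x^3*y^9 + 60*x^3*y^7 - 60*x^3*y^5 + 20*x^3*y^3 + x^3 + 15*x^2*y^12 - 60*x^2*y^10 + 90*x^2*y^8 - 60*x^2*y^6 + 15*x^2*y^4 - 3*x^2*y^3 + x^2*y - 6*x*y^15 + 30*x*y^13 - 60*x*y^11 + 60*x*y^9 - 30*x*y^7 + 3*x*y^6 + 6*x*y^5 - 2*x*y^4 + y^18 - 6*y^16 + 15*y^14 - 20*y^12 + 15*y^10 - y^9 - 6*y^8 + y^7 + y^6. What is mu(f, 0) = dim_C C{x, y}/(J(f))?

7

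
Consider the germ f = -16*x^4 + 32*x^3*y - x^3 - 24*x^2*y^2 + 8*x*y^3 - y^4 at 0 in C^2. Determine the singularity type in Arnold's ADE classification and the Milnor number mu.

The Hessian of f at 0 has rank 0. Corank 2; j^3 = -x^3 is a perfect cube, so E-series; the 4-jet and mu = 6 give E_6.

Type E_6, Milnor number mu = 6.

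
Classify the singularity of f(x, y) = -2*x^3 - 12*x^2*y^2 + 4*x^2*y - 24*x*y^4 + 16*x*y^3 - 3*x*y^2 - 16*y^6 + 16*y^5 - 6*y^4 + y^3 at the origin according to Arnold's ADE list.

D4

The Hessian of f at 0 has rank 0. Corank 2; j^3 = -(x - y)*(2*x^2 - 2*x*y + y^2) splits into three distinct lines over C (the quadratic factor has nonzero discriminant), so D_4.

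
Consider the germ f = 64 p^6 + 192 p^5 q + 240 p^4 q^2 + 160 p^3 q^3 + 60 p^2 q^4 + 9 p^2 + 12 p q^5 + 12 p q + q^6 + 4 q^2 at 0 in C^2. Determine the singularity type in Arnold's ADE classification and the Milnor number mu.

Type A5, Milnor number mu = 5.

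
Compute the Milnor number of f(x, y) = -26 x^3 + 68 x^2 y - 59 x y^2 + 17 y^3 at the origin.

4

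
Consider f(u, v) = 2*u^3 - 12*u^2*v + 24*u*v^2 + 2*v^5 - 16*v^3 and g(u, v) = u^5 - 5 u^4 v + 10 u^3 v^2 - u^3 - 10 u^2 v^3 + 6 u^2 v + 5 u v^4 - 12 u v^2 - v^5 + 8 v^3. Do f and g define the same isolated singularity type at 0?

The Hessian of f at 0 has rank 0. Corank 2; j^3 = 2*(u - 2*v)^3 is a perfect cube, so E-series; the 5-jet and mu = 8 give E_8. The Hessian of g at 0 has rank 0. Corank 2; j^3 = -(u - 2*v)^3 is a perfect cube, so E-series; the 5-jet and mu = 8 give E_8. Both have type E_8, hence right-equivalent.

Yes.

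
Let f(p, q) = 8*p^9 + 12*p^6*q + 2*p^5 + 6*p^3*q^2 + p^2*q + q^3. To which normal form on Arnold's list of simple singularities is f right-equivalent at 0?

D_{4}

The Hessian of f at 0 has rank 0. Corank 2; j^3 = q*(p^2 + q^2) splits into three distinct lines over C (the quadratic factor has nonzero discriminant), so D_4.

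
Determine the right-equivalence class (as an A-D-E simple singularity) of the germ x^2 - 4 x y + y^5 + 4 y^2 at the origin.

A_{4}

The Hessian of f at 0 is [[2, -4], [-4, 8]] with rank 1, so corank 1. A Groebner basis of the Jacobian ideal J(f) in C{x,y} is {y^4, x - 2*y}; counting standard monomials gives mu = 4. Corank 1: A-series; mu = 4 gives A_4.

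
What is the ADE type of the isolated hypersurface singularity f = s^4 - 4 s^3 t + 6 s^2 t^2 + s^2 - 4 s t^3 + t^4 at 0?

A_3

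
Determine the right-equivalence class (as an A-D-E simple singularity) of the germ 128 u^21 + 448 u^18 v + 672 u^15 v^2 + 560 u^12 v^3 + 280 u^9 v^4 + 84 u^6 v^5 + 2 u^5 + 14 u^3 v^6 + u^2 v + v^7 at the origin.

The Hessian of f at 0 is [[0, 0], [0, 0]] with rank 0, so corank 2. A Groebner basis of the Jacobian ideal J(f) in C{u,v} is {u^2/7 + v^6, u^3, u*v}; counting standard monomials gives mu = 8. Corank 2; j^3 = u^2*v has shape L^2 M (L != M), so D-series; mu = 8 gives D_8.

D8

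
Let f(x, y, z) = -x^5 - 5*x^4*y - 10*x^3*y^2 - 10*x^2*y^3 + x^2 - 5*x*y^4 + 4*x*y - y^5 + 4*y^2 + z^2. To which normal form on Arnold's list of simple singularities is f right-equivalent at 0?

A_{4}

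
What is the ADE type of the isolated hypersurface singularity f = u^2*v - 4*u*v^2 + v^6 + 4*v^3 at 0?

D_{7}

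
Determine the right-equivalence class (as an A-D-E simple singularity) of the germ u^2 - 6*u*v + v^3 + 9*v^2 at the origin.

A2

The Hessian of f at 0 is [[2, -6], [-6, 18]] with rank 1, so corank 1. A Groebner basis of the Jacobian ideal J(f) in C{u,v} is {v^2, u - 3*v}; counting standard monomials gives mu = 2. Corank 1: A-series; mu = 2 gives A_2.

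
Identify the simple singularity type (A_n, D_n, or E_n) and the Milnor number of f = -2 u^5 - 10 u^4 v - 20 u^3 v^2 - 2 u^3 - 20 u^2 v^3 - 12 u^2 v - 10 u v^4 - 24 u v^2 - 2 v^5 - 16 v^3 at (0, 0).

Type E_8, Milnor number mu = 8.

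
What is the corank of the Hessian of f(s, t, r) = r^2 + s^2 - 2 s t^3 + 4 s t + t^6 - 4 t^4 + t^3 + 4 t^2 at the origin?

1

The Hessian at 0 is [[2, 4, 0], [4, 8, 0], [0, 0, 2]] of rank 2; hence corank 1.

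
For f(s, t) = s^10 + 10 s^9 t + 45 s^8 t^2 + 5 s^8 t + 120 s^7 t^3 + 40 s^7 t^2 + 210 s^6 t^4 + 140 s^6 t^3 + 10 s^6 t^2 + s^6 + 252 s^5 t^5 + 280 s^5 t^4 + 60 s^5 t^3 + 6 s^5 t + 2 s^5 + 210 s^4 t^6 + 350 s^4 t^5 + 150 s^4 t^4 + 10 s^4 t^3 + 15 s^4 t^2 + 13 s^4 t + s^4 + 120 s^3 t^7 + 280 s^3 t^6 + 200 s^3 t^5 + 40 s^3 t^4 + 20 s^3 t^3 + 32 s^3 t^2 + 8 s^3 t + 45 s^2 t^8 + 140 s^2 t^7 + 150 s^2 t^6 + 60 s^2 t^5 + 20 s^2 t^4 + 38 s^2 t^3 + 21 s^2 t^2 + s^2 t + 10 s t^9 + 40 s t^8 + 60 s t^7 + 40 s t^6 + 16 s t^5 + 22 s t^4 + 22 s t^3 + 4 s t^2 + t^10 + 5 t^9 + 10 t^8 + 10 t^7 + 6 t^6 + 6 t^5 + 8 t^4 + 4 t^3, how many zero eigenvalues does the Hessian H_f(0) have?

2

Hessian at 0 has rank 0.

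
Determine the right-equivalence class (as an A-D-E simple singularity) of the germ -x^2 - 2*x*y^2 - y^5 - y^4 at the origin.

A_{4}

The Hessian of f at 0 has rank 1. Corank 1: A-series; mu = 4 gives A_4.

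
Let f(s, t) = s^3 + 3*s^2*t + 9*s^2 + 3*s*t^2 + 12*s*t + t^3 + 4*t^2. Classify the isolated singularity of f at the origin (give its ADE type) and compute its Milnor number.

The Hessian of f at 0 is [[18, 12], [12, 8]] with rank 1, so corank 1. A Groebner basis of the Jacobian ideal J(f) in C{s,t} is {t^2, s + 2*t/3}; counting standard monomials gives mu = 2. Corank 1: A-series; mu = 2 gives A_2.

Type A2, Milnor number mu = 2.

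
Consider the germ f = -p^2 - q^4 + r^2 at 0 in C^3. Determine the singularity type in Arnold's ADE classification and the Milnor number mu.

Type A_{3}, Milnor number mu = 3.

The Hessian of f at 0 is [[-2, 0, 0], [0, 0, 0], [0, 0, 2]] with rank 2, so corank 1. A Groebner basis of the Jacobian ideal J(f) in C{p,q,r} is {q^3, p, r}; counting standard monomials gives mu = 3. Corank 1: A-series; mu = 3 gives A_3.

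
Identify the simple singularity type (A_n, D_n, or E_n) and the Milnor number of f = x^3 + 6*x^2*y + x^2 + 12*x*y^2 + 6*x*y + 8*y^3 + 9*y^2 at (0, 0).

Type A2, Milnor number mu = 2.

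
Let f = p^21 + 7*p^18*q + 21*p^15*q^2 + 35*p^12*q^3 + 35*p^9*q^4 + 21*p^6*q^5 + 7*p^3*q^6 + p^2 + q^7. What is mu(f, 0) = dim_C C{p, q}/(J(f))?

The Hessian of f at 0 is [[2, 0], [0, 0]] with rank 1, so corank 1. A Groebner basis of the Jacobian ideal J(f) in C{p,q} is {q^6, p}; counting standard monomials gives mu = 6. Corank 1: A-series; mu = 6 gives A_6.

6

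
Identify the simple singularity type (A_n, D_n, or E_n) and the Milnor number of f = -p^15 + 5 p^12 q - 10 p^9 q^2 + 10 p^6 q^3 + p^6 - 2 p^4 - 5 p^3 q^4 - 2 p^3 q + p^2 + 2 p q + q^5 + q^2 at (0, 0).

Type A_4, Milnor number mu = 4.

The Hessian of f at 0 is [[2, 2], [2, 2]] with rank 1, so corank 1. A Groebner basis of the Jacobian ideal J(f) in C{p,q} is {p + q^3 + q, p^2 - q^2, p*q + q^2}; counting standard monomials gives mu = 4. Corank 1: A-series; mu = 4 gives A_4.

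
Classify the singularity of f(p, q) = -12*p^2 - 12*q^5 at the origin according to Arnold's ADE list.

The Hessian of f at 0 has rank 1. Corank 1: A-series; mu = 4 gives A_4.

A_{4}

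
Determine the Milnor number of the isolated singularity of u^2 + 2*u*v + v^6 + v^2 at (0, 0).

The Hessian of f at 0 has rank 1. Corank 1: A-series; mu = 5 gives A_5.

5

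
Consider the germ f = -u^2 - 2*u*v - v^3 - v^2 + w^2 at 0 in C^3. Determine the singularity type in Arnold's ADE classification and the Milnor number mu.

Type A2, Milnor number mu = 2.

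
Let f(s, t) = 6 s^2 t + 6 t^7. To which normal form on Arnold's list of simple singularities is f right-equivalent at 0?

D_{8}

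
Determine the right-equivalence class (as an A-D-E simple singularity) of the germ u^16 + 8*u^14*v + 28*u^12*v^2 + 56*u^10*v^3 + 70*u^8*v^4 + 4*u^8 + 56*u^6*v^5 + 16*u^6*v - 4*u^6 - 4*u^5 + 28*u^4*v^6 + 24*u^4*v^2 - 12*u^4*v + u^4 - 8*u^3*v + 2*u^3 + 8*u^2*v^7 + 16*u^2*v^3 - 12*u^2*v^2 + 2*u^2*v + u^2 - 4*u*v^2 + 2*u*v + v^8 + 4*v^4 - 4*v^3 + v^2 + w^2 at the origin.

A_{7}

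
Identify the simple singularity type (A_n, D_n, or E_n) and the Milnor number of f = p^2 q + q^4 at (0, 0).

Type D_{5}, Milnor number mu = 5.

The Hessian of f at 0 has rank 0. Corank 2; j^3 = p^2*q has shape L^2 M (L != M), so D-series; mu = 5 gives D_5.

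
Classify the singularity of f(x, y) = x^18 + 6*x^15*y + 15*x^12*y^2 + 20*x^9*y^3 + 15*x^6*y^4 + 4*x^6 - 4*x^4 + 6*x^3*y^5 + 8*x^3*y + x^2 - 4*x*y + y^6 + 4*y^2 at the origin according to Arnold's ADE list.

A_5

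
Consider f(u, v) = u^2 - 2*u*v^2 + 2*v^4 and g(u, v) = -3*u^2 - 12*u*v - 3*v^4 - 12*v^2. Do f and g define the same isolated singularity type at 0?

Yes.

The Hessian of f at 0 has rank 1. Corank 1: A-series; mu = 3 gives A_3. The Hessian of g at 0 has rank 1. Corank 1: A-series; mu = 3 gives A_3. Both have type A_3, hence right-equivalent.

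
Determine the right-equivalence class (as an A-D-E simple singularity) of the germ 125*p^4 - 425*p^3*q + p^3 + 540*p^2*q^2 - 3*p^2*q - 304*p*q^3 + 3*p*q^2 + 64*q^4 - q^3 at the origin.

The Hessian of f at 0 has rank 0. Corank 2; j^3 = (p - q)^3 is a perfect cube, so E-series; the 4-jet and mu = 7 give E_7.

E7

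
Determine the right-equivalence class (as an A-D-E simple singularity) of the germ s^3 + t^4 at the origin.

E_{6}

The Hessian of f at 0 has rank 0. Corank 2; j^3 = s^3 is a perfect cube, so E-series; the 4-jet and mu = 6 give E_6.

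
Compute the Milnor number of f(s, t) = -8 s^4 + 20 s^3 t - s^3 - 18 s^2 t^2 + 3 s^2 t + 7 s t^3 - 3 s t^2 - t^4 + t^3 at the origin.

The Hessian of f at 0 is [[0, 0], [0, 0]] with rank 0, so corank 2. A Groebner basis of the Jacobian ideal J(f) in C{s,t} is {3*s^2/4 - 3*s*t/2 + t^4 + t^3/4 + 3*t^2/4, s^3 + 9*s^2/4 - 9*s*t/2 - t^3/4 + 9*t^2/4, s^2*t + 7*s^2/4 - 7*s*t/2 - 5*t^3/12 + 7*t^2/4, s^2 + s*t^2 - 2*s*t - 2*t^3/3 + t^2}; counting standard monomials gives mu = 7. Corank 2; j^3 = -(s - t)^3 is a perfect cube, so E-series; the 4-jet and mu = 7 give E_7.

7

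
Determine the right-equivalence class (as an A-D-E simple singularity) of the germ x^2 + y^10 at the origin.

A9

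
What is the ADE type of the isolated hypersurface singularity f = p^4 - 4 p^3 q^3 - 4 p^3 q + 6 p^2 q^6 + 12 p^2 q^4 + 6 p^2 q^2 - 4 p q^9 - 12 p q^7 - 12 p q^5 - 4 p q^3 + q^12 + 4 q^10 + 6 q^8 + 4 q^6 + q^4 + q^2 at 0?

The Hessian of f at 0 has rank 1. Corank 1: A-series; mu = 3 gives A_3.

A_3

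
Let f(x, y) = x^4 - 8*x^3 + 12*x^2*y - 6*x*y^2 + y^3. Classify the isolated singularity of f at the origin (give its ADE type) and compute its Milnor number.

Type E_{6}, Milnor number mu = 6.

The Hessian of f at 0 has rank 0. Corank 2; j^3 = -(2*x - y)^3 is a perfect cube, so E-series; the 4-jet and mu = 6 give E_6.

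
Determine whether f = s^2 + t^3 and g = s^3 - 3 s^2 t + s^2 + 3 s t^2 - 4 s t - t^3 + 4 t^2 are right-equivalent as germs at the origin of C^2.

Yes.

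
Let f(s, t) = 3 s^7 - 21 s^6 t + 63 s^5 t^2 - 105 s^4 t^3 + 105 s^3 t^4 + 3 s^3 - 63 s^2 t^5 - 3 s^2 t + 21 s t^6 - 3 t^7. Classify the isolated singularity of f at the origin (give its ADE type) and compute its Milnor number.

Type D8, Milnor number mu = 8.

The Hessian of f at 0 is [[0, 0], [0, 0]] with rank 0, so corank 2. A Groebner basis of the Jacobian ideal J(f) in C{s,t} is {s*t/7 + t^6, s*t^2, s^2 - s*t}; counting standard monomials gives mu = 8. Corank 2; j^3 = 3*s^2*(s - t) has shape L^2 M (L != M), so D-series; mu = 8 gives D_8.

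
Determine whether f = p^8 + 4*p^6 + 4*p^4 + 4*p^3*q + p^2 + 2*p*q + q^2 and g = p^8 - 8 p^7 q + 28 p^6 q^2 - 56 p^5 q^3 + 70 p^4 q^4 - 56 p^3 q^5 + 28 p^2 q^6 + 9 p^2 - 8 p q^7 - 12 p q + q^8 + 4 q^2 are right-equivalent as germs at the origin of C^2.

The Hessian of f at 0 is [[2, 2], [2, 2]] with rank 1, so corank 1. A Groebner basis of the Jacobian ideal J(f) in C{p,q} is {-3*p^2/2 - 7*p*q/2 + q^4 - 2*q^2, p^3 + p/2 + q/2, p^2*q - p/3 - q^3/3 - q/3, p*q^2 + p/6 + 2*q^3/3 + q/6}; counting standard monomials gives mu = 7. Corank 1: A-series; mu = 7 gives A_7. The Hessian of g at 0 is [[18, -12], [-12, 8]] with rank 1, so corank 1. A Groebner basis of the Jacobian ideal J(g) in C{p,q} is {q^7, p - 2*q/3}; counting standard monomials gives mu = 7. Corank 1: A-series; mu = 7 gives A_7. Both have type A_7, hence right-equivalent.

Yes.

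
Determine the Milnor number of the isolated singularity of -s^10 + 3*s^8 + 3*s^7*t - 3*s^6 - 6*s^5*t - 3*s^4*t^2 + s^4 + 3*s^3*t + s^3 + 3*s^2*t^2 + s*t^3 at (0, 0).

7

The Hessian of f at 0 has rank 0. Corank 2; j^3 = s^3 is a perfect cube, so E-series; the 4-jet and mu = 7 give E_7.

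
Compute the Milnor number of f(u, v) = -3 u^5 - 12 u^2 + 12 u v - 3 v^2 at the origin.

The Hessian of f at 0 has rank 1. Corank 1: A-series; mu = 4 gives A_4.

4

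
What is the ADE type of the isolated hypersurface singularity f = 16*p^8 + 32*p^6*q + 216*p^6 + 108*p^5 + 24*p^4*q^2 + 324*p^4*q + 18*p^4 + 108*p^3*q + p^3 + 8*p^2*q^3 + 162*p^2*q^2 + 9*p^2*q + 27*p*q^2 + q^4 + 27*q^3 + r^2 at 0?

E_{6}

The Hessian of f at 0 is [[0, 0, 0], [0, 0, 0], [0, 0, 2]] with rank 1, so corank 2. A Groebner basis of the Jacobian ideal J(f) in C{p,q,r} is {p^3 + p^2/4 + 3*p*q/2 + 9*q^2/4, p^2*q - p^2/18 - p*q/3 - q^2/2, p^2/108 + p*q^2 + p*q/18 + q^2/12, q^3, r}; counting standard monomials gives mu = 6. Corank 2; j^3 = (p + 3*q)^3 is a perfect cube, so E-series; the 4-jet and mu = 6 give E_6.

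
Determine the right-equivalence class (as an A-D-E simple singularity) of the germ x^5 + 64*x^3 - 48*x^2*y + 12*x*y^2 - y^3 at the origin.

The Hessian of f at 0 is [[0, 0], [0, 0]] with rank 0, so corank 2. A Groebner basis of the Jacobian ideal J(f) in C{x,y} is {y^5, x*y^3 - 3*y^4/16, x^2 - x*y/2 + y^2/16}; counting standard monomials gives mu = 8. Corank 2; j^3 = (4*x - y)^3 is a perfect cube, so E-series; the 5-jet and mu = 8 give E_8.

E8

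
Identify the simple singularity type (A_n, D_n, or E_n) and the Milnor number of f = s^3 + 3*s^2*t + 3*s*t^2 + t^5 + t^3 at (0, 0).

The Hessian of f at 0 is [[0, 0], [0, 0]] with rank 0, so corank 2. A Groebner basis of the Jacobian ideal J(f) in C{s,t} is {t^4, s^2 + 2*s*t + t^2}; counting standard monomials gives mu = 8. Corank 2; j^3 = (s + t)^3 is a perfect cube, so E-series; the 5-jet and mu = 8 give E_8.

Type E8, Milnor number mu = 8.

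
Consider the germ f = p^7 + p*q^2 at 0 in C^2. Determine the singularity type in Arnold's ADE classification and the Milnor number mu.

Type D_8, Milnor number mu = 8.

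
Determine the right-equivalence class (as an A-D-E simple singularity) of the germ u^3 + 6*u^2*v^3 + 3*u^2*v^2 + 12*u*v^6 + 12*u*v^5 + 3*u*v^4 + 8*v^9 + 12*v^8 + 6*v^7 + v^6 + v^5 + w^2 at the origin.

E_{8}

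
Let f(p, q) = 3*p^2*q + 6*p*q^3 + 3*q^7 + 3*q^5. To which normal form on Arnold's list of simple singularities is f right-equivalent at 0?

D8

The Hessian of f at 0 has rank 0. Corank 2; j^3 = 3*p^2*q has shape L^2 M (L != M), so D-series; mu = 8 gives D_8.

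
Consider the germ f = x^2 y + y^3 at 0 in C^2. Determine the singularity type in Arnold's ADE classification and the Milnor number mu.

The Hessian of f at 0 has rank 0. Corank 2; j^3 = y*(x^2 + y^2) splits into three distinct lines over C (the quadratic factor has nonzero discriminant), so D_4.

Type D_{4}, Milnor number mu = 4.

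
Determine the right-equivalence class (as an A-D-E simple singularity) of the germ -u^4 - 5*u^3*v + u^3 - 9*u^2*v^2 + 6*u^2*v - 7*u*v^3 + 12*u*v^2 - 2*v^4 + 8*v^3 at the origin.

E_{7}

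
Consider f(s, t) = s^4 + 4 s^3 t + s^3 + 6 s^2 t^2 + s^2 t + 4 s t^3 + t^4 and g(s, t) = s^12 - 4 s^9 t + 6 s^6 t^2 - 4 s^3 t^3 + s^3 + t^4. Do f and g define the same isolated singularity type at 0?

No.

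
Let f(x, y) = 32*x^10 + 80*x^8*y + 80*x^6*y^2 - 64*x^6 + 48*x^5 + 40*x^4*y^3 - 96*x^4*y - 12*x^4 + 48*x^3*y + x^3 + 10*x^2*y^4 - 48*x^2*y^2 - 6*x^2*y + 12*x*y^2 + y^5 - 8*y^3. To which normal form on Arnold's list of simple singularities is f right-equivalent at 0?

The Hessian of f at 0 is [[0, 0], [0, 0]] with rank 0, so corank 2. A Groebner basis of the Jacobian ideal J(f) in C{x,y} is {-x^2/512 + x*y^3 + x*y^2/16 + x*y/128 - y^3/8 - y^2/128, y^4, x^3 - 3*x^2/8 + 3*x*y/2 - 8*y^3 - 3*y^2/2, x^2*y - x^2/16 - 2*x*y^2 + x*y/4 - y^2/4}; counting standard monomials gives mu = 8. Corank 2; j^3 = (x - 2*y)^3 is a perfect cube, so E-series; the 5-jet and mu = 8 give E_8.

E_8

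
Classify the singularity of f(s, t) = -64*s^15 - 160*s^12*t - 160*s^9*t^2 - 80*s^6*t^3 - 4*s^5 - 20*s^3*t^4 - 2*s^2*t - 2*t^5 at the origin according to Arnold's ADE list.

The Hessian of f at 0 is [[0, 0], [0, 0]] with rank 0, so corank 2. A Groebner basis of the Jacobian ideal J(f) in C{s,t} is {s^2/5 + t^4, s^3, s*t}; counting standard monomials gives mu = 6. Corank 2; j^3 = -2*s^2*t has shape L^2 M (L != M), so D-series; mu = 6 gives D_6.

D_{6}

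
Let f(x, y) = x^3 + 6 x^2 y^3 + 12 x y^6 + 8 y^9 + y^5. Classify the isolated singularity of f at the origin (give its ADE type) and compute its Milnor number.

The Hessian of f at 0 has rank 0. Corank 2; j^3 = x^3 is a perfect cube, so E-series; the 5-jet and mu = 8 give E_8.

Type E_8, Milnor number mu = 8.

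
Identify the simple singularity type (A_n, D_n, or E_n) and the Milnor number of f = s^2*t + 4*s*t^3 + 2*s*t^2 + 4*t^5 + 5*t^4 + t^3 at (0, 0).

Type D_{5}, Milnor number mu = 5.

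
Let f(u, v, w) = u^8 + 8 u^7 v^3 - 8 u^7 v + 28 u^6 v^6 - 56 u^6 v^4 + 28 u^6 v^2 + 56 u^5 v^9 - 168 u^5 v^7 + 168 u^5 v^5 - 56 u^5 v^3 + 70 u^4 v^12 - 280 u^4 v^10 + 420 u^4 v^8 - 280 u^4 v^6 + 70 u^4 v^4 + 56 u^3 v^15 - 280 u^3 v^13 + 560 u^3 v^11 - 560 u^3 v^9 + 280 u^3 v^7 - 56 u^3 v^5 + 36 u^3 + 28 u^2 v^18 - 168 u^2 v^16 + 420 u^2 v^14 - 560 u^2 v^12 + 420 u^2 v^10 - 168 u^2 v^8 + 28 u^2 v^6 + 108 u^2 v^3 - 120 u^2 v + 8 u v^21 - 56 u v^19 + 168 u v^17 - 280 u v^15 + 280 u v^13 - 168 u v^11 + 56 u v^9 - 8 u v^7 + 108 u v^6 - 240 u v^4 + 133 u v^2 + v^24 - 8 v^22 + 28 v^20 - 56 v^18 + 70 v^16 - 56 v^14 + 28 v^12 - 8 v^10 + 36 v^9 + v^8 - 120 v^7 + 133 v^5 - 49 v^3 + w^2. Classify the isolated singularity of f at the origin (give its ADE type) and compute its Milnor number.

The Hessian of f at 0 has rank 1. Corank 2; j^3 = (u - v)*(6*u - 7*v)^2 has shape L^2 M (L != M), so D-series; mu = 9 gives D_9.

Type D_{9}, Milnor number mu = 9.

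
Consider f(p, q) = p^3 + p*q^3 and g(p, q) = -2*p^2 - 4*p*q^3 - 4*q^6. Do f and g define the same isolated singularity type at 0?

No.

The Hessian of f at 0 is [[0, 0], [0, 0]] with rank 0, so corank 2. A Groebner basis of the Jacobian ideal J(f) in C{p,q} is {p^3, p*q^2, 3*p^2 + q^3}; counting standard monomials gives mu = 7. Corank 2; j^3 = p^3 is a perfect cube, so E-series; the 4-jet and mu = 7 give E_7. The Hessian of g at 0 is [[-4, 0], [0, 0]] with rank 1, so corank 1. A Groebner basis of the Jacobian ideal J(g) in C{p,q} is {p*q^2, p + q^3, p^2}; counting standard monomials gives mu = 5. Corank 1: A-series; mu = 5 gives A_5. f is E_7 but g is A_5, hence not right-equivalent.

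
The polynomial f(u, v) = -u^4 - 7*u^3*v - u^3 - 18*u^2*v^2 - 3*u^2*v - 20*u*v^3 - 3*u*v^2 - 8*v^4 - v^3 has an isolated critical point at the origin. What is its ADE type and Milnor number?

Type E_7, Milnor number mu = 7.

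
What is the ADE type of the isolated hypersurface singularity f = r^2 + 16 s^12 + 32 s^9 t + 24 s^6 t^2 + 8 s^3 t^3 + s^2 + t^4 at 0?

A_3

The Hessian of f at 0 has rank 2. Corank 1: A-series; mu = 3 gives A_3.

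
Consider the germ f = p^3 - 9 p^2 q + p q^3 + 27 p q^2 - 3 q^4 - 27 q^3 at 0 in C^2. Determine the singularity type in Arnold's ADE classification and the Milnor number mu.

Type E7, Milnor number mu = 7.

The Hessian of f at 0 has rank 0. Corank 2; j^3 = (p - 3*q)^3 is a perfect cube, so E-series; the 4-jet and mu = 7 give E_7.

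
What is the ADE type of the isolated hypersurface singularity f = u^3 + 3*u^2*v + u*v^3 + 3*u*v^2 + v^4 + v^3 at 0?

The Hessian of f at 0 is [[0, 0], [0, 0]] with rank 0, so corank 2. A Groebner basis of the Jacobian ideal J(f) in C{u,v} is {u^3 + 3*u^2*v + 6*u^2 + 12*u*v + 6*v^2, -3*u^2 + u*v^2 - 6*u*v - 3*v^2, 3*u^2 + 6*u*v + v^3 + 3*v^2}; counting standard monomials gives mu = 7. Corank 2; j^3 = (u + v)^3 is a perfect cube, so E-series; the 4-jet and mu = 7 give E_7.

E_{7}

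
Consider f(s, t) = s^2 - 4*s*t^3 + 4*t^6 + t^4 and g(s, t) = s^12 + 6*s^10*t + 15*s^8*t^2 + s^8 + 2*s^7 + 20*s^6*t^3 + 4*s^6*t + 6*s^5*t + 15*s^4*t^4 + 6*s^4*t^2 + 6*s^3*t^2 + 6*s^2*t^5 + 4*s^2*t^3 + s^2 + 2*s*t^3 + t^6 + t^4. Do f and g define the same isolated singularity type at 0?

The Hessian of f at 0 has rank 1. Corank 1: A-series; mu = 3 gives A_3. The Hessian of g at 0 has rank 1. Corank 1: A-series; mu = 3 gives A_3. Both have type A_3, hence right-equivalent.

Yes.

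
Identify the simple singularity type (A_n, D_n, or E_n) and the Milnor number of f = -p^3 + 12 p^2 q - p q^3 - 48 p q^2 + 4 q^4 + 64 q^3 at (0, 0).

The Hessian of f at 0 is [[0, 0], [0, 0]] with rank 0, so corank 2. A Groebner basis of the Jacobian ideal J(f) in C{p,q} is {p^3 - 12*p^2*q - 384*p^2 + 3072*p*q - 6144*q^2, 12*p^2 + p*q^2 - 96*p*q + 192*q^2, 3*p^2 - 24*p*q + q^3 + 48*q^2}; counting standard monomials gives mu = 7. Corank 2; j^3 = -(p - 4*q)^3 is a perfect cube, so E-series; the 4-jet and mu = 7 give E_7.

Type E_{7}, Milnor number mu = 7.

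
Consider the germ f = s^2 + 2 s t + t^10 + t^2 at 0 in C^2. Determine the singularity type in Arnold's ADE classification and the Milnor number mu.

The Hessian of f at 0 has rank 1. Corank 1: A-series; mu = 9 gives A_9.

Type A_9, Milnor number mu = 9.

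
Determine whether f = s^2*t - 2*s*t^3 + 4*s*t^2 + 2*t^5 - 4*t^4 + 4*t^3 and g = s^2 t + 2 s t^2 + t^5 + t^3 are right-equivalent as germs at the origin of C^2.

The Hessian of f at 0 has rank 0. Corank 2; j^3 = t*(s + 2*t)^2 has shape L^2 M (L != M), so D-series; mu = 6 gives D_6. The Hessian of g at 0 has rank 0. Corank 2; j^3 = t*(s + t)^2 has shape L^2 M (L != M), so D-series; mu = 6 gives D_6. Both have type D_6, hence right-equivalent.

Yes.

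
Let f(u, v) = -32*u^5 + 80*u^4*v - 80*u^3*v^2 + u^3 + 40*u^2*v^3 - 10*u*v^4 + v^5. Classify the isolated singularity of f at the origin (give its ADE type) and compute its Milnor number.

The Hessian of f at 0 has rank 0. Corank 2; j^3 = u^3 is a perfect cube, so E-series; the 5-jet and mu = 8 give E_8.

Type E_8, Milnor number mu = 8.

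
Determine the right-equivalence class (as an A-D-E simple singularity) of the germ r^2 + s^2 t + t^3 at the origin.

The Hessian of f at 0 is [[0, 0, 0], [0, 0, 0], [0, 0, 2]] with rank 1, so corank 2. A Groebner basis of the Jacobian ideal J(f) in C{s,t,r} is {t^3, s^2 + 3*t^2, s*t, r}; counting standard monomials gives mu = 4. Corank 2; j^3 = t*(s^2 + t^2) splits into three distinct lines over C (the quadratic factor has nonzero discriminant), so D_4.

D4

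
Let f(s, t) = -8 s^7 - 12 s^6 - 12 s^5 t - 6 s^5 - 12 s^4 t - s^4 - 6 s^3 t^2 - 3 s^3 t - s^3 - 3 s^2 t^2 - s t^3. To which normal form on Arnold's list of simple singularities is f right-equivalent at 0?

The Hessian of f at 0 is [[0, 0], [0, 0]] with rank 0, so corank 2. A Groebner basis of the Jacobian ideal J(f) in C{s,t} is {3*s^2 + t^4 + t^3, s^3, s^2*t - s^2 - t^3/3, 2*s^2 + s*t^2 + 2*t^3/3}; counting standard monomials gives mu = 7. Corank 2; j^3 = -s^3 is a perfect cube, so E-series; the 4-jet and mu = 7 give E_7.

E_{7}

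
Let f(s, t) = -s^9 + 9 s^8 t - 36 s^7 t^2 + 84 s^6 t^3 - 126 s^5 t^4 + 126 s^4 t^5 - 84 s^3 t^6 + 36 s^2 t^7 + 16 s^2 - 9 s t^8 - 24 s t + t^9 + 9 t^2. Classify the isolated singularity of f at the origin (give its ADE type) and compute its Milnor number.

The Hessian of f at 0 is [[32, -24], [-24, 18]] with rank 1, so corank 1. A Groebner basis of the Jacobian ideal J(f) in C{s,t} is {t^8, s - 3*t/4}; counting standard monomials gives mu = 8. Corank 1: A-series; mu = 8 gives A_8.

Type A_8, Milnor number mu = 8.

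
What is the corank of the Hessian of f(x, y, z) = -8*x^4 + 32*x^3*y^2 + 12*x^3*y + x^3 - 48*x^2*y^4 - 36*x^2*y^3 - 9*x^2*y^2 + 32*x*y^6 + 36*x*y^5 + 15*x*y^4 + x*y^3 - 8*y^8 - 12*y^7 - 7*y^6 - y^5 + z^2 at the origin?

2

Hessian at 0 has rank 1.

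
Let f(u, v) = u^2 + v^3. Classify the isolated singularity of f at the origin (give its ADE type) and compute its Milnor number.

Type A2, Milnor number mu = 2.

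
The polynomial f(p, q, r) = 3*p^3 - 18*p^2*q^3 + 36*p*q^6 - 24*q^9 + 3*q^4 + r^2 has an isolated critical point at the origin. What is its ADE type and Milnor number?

The Hessian of f at 0 is [[0, 0, 0], [0, 0, 0], [0, 0, 2]] with rank 1, so corank 2. A Groebner basis of the Jacobian ideal J(f) in C{p,q,r} is {q^3, p^2, r}; counting standard monomials gives mu = 6. Corank 2; j^3 = 3*p^3 is a perfect cube, so E-series; the 4-jet and mu = 6 give E_6.

Type E_6, Milnor number mu = 6.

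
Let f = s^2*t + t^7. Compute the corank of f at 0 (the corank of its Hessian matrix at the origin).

2

Hessian at 0 has rank 0.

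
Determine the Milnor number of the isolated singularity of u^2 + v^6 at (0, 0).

The Hessian of f at 0 has rank 1. Corank 1: A-series; mu = 5 gives A_5.

5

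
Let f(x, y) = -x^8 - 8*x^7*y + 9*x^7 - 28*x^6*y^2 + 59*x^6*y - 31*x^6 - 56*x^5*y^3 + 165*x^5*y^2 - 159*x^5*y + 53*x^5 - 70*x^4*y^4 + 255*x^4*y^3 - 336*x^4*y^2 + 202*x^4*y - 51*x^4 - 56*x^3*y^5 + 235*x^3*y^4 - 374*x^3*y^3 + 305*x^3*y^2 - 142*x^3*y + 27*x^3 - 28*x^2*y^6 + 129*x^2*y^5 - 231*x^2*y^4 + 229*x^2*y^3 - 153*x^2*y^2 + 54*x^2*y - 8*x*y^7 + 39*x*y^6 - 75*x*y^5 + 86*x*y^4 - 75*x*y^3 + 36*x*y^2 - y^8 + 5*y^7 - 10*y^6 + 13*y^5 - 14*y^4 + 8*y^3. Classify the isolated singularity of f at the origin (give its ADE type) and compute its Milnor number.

Type E7, Milnor number mu = 7.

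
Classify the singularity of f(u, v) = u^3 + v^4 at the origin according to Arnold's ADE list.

E6

The Hessian of f at 0 has rank 0. Corank 2; j^3 = u^3 is a perfect cube, so E-series; the 4-jet and mu = 6 give E_6.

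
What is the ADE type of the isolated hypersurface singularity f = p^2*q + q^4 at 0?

The Hessian of f at 0 is [[0, 0], [0, 0]] with rank 0, so corank 2. A Groebner basis of the Jacobian ideal J(f) in C{p,q} is {p^3, p^2/4 + q^3, p*q}; counting standard monomials gives mu = 5. Corank 2; j^3 = p^2*q has shape L^2 M (L != M), so D-series; mu = 5 gives D_5.

D_{5}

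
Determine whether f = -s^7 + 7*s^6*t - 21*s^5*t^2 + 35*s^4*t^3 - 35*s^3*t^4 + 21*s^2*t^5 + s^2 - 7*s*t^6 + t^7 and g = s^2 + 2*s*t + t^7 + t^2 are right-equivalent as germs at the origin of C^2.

Yes.

The Hessian of f at 0 has rank 1. Corank 1: A-series; mu = 6 gives A_6. The Hessian of g at 0 has rank 1. Corank 1: A-series; mu = 6 gives A_6. Both have type A_6, hence right-equivalent.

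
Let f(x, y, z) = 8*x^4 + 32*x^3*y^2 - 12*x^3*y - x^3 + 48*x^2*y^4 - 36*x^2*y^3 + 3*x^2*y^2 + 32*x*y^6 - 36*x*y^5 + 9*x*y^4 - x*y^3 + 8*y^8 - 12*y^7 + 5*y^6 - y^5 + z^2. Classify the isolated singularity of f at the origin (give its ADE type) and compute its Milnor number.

The Hessian of f at 0 has rank 1. Corank 2; j^3 = -x^3 is a perfect cube, so E-series; the 4-jet and mu = 7 give E_7.

Type E_7, Milnor number mu = 7.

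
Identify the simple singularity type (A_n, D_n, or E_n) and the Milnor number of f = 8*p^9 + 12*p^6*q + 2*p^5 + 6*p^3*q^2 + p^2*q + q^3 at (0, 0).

Type D4, Milnor number mu = 4.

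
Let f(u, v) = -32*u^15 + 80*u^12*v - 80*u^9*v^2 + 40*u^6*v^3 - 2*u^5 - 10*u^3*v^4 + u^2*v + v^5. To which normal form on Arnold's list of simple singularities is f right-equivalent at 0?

The Hessian of f at 0 has rank 0. Corank 2; j^3 = u^2*v has shape L^2 M (L != M), so D-series; mu = 6 gives D_6.

D6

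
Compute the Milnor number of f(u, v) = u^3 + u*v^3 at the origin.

The Hessian of f at 0 has rank 0. Corank 2; j^3 = u^3 is a perfect cube, so E-series; the 4-jet and mu = 7 give E_7.

7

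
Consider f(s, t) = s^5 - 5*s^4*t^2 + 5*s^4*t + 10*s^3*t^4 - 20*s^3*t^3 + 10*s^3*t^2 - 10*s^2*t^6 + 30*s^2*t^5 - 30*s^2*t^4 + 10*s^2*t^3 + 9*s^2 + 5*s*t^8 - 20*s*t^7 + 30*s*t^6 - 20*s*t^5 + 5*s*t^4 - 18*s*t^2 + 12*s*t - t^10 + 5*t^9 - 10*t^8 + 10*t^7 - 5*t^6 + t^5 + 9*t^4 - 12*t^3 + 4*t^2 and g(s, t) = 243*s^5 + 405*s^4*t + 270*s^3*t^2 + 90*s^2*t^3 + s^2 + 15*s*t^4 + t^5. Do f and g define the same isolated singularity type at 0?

Yes.

The Hessian of f at 0 is [[18, 12], [12, 8]] with rank 1, so corank 1. A Groebner basis of the Jacobian ideal J(f) in C{s,t} is {s^2 + 4*s*t/3 + 4*s/9 + 8*t/27, -s + t^2 - 2*t/3}; counting standard monomials gives mu = 4. Corank 1: A-series; mu = 4 gives A_4. The Hessian of g at 0 is [[2, 0], [0, 0]] with rank 1, so corank 1. A Groebner basis of the Jacobian ideal J(g) in C{s,t} is {t^4, s}; counting standard monomials gives mu = 4. Corank 1: A-series; mu = 4 gives A_4. Both have type A_4, hence right-equivalent.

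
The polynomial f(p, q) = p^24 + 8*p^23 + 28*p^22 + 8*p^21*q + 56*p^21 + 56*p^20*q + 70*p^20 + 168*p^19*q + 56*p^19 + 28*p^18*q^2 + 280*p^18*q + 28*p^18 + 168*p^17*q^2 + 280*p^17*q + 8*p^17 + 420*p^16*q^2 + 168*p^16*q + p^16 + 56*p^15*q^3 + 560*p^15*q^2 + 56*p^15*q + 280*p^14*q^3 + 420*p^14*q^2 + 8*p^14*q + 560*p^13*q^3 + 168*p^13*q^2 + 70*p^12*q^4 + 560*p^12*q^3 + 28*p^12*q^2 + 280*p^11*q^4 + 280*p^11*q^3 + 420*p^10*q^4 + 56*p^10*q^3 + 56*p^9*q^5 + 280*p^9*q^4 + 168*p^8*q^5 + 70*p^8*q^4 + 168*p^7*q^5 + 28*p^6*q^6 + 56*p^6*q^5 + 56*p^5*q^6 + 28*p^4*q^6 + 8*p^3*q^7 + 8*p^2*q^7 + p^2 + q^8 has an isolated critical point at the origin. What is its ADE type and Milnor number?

Type A_{7}, Milnor number mu = 7.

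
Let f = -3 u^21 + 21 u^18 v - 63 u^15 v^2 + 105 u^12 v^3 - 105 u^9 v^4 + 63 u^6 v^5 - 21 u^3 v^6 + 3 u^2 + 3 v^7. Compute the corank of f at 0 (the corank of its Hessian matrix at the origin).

1

Hessian at 0 has rank 1.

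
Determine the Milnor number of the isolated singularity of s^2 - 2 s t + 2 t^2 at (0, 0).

1

The Hessian of f at 0 is [[2, -2], [-2, 4]] with rank 2, so corank 0. A Groebner basis of the Jacobian ideal J(f) in C{s,t} is {s, t}; counting standard monomials gives mu = 1. Corank 0: nondegenerate Morse point, so A_1.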